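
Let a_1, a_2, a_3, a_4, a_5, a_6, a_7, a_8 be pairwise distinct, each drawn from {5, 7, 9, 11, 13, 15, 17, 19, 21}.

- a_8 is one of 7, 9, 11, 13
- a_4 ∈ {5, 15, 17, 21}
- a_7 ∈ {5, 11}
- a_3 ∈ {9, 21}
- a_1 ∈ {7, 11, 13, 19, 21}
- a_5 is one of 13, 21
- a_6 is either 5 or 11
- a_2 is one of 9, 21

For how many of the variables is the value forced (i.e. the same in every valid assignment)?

3

a_2 and a_3 between them cover only {9, 21} — a naked pair. Remove those values from a_1, a_4, a_5, a_8.
a_5 has just one choice, so a_5 = 13. Remove 13 from a_1, a_8.
The 2 variables a_6 and a_7 are confined to {5, 11}, which locks those values in; drop them from a_1, a_4, a_8.
a_8 has just one choice, so a_8 = 7. Strike 7 from a_1.
a_1 must be 19 (only option left).
Determined: a_1=19, a_5=13, a_8=7. The other variables each still have more than one consistent value. That makes 3.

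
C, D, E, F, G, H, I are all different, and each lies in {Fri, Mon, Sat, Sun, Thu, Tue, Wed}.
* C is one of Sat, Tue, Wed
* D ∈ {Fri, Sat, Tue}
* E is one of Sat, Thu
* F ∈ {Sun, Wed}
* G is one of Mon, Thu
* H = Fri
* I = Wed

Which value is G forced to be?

Mon

H must be Fri (only option left). Strike Fri from D.
I has just one choice, so I = Wed. Remove Wed from C, F.
F's domain is down to {Sun}, so F = Sun.
The 4 still-open variables together cover exactly {Mon, Sat, Thu, Tue} — 4 values for 4 variables — and Mon appears only in G's list, so G = Mon.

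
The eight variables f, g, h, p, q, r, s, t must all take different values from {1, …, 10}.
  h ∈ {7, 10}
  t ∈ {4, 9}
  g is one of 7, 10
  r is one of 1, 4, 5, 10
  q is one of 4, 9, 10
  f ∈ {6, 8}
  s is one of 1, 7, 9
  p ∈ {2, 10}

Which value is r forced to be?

g and h between them cover only {7, 10} — a naked pair. Remove those values from p, q, r, s.
p's domain is down to {2}, so p = 2.
q and t between them cover only {4, 9} — a naked pair. Remove those values from r, s.
s's domain is down to {1}, so s = 1. Strike 1 from r.
So r = 5.

5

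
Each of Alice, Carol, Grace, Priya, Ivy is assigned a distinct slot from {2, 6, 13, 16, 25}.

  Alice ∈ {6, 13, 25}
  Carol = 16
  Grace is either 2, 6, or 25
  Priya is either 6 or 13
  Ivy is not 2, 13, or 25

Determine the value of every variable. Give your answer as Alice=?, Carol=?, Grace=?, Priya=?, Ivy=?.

Alice=25, Carol=16, Grace=2, Priya=13, Ivy=6

Carol's domain is down to {16}, so Carol = 16. Remove 16 from Ivy.
That leaves Ivy = 6. Remove 6 from Alice, Grace, Priya.
Priya's domain is down to {13}, so Priya = 13. So Alice can't be 13.
Alice must be 25 (only option left). Remove 25 from Grace.
Grace must be 2 (only option left).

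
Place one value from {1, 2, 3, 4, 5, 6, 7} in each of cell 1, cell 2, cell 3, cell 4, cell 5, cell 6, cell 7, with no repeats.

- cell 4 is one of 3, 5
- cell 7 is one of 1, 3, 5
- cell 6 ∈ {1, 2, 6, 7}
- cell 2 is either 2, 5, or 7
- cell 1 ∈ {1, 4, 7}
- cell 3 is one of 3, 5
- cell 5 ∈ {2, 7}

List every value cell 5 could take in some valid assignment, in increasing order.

2, 7

The 7 variables together cover exactly {1, 2, 3, 4, 5, 6, 7} — 7 values for 7 variables — and 4 appears only in cell 1's list, so cell 1 = 4.
The 6 still-open variables together cover exactly {1, 2, 3, 5, 6, 7} — 6 values for 6 variables — and 6 appears only in cell 6's list, so cell 6 = 6.
Among the 5 still-open variables, 1 fits only cell 7 (and all 5 values in {1, 2, 3, 5, 7} must be used), so cell 7 = 1.
cell 3 and cell 4 share exactly the 2 values {3, 5}; by pigeonhole those values go to them, so strike 3, 5 from cell 2.
No further eliminations apply; cell 5 can still be any of 2, 7.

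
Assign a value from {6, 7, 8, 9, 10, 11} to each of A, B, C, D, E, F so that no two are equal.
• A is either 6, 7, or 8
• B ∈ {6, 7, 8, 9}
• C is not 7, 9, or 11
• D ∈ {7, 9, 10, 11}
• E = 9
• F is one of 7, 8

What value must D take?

11

E has just one choice, so E = 9. Eliminate 9 elsewhere: B, D.
Among the 5 still-open variables, 11 fits only D (and all 5 values in {6, 7, 8, 10, 11} must be used), so D = 11.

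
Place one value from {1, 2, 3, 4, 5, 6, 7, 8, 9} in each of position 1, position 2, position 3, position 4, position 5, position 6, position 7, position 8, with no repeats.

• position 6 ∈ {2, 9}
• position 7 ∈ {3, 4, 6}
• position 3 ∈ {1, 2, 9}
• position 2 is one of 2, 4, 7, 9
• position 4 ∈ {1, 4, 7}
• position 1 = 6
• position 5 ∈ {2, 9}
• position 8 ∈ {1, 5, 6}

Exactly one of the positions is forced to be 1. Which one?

position 1 must be 6 (only option left). Strike 6 from position 7, position 8.
The 7 still-open variables together cover exactly {1, 2, 3, 4, 5, 7, 9} — 7 values for 7 variables — and 3 appears only in position 7's list, so position 7 = 3.
The 6 still-open variables draw from only 6 values {1, 2, 4, 5, 7, 9}, so each is used; only position 8 can be 5, hence position 8 = 5.
position 5 and position 6 share exactly the 2 values {2, 9}; by pigeonhole those values go to them, so strike 2, 9 from position 2, position 3.
So 1 goes to position 3.

position 3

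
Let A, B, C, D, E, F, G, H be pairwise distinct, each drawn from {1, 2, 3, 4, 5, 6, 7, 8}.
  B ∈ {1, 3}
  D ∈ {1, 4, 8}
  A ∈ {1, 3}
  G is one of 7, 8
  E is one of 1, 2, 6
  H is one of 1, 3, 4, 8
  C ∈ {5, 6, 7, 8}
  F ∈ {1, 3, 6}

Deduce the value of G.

Among the 8 variables, 2 fits only E (and all 8 values in {1, 2, 3, 4, 5, 6, 7, 8} must be used), so E = 2.
Among the 7 still-open variables, 5 fits only C (and all 7 values in {1, 3, 4, 5, 6, 7, 8} must be used), so C = 5.
The 6 still-open variables draw from only 6 values {1, 3, 4, 6, 7, 8}, so each is used; only F can be 6, hence F = 6.
The 5 still-open variables together cover exactly {1, 3, 4, 7, 8} — 5 values for 5 variables — and 7 appears only in G's list, so G = 7.

7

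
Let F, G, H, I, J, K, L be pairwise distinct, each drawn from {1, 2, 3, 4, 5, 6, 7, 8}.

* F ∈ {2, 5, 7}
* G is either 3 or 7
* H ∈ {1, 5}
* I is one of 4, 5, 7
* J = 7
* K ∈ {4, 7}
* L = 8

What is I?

J's domain is down to {7}, so J = 7. So F, G, I, K can't be 7.
K has just one choice, so K = 4. Eliminate 4 elsewhere: I.
So I = 5.

5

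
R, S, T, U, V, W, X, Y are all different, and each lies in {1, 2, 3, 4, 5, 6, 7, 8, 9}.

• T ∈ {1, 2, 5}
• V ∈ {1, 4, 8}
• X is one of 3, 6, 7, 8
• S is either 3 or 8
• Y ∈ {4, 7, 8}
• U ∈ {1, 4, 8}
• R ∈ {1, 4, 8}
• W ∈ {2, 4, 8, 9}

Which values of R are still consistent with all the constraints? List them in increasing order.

1, 4, 8

The 3 variables R, U, V are confined to {1, 4, 8}, which locks those values in; drop them from S, T, W, X, Y.
S must be 3 (only option left). So X can't be 3.
Y has just one choice, so Y = 7. So X can't be 7.
That leaves X = 6.
No further eliminations apply; R can still be any of 1, 4, 8.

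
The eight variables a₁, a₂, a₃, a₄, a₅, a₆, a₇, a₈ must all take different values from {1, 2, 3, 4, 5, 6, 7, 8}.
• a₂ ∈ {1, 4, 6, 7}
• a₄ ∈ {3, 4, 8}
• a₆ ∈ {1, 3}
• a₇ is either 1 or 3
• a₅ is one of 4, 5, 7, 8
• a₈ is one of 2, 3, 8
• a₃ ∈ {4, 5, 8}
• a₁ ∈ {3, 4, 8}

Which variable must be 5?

a₃

The 8 variables draw from only 8 values {1, 2, 3, 4, 5, 6, 7, 8}, so each is used; only a₈ can be 2, hence a₈ = 2.
Among the 7 still-open variables, 6 fits only a₂ (and all 7 values in {1, 3, 4, 5, 6, 7, 8} must be used), so a₂ = 6.
The 6 still-open variables draw from only 6 values {1, 3, 4, 5, 7, 8}, so each is used; only a₅ can be 7, hence a₅ = 7.
The 5 still-open variables draw from only 5 values {1, 3, 4, 5, 8}, so each is used; only a₃ can be 5, hence a₃ = 5.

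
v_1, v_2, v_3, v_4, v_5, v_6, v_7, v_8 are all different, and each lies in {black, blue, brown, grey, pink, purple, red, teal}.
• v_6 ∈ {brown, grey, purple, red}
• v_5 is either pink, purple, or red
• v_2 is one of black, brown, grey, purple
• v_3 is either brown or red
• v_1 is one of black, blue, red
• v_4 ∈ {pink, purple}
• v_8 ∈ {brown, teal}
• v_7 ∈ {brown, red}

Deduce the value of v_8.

The 8 variables draw from only 8 values {black, blue, brown, grey, pink, purple, red, teal}, so each is used; only v_1 can be blue, hence v_1 = blue.
Among the 7 still-open variables, black fits only v_2 (and all 7 values in {black, brown, grey, pink, purple, red, teal} must be used), so v_2 = black.
The 6 still-open variables together cover exactly {brown, grey, pink, purple, red, teal} — 6 values for 6 variables — and grey appears only in v_6's list, so v_6 = grey.
The 5 still-open variables together cover exactly {brown, pink, purple, red, teal} — 5 values for 5 variables — and teal appears only in v_8's list, so v_8 = teal.

teal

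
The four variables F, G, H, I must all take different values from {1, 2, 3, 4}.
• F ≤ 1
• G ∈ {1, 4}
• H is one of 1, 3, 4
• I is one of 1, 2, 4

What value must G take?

4

F has just one choice, so F = 1. Eliminate 1 elsewhere: G, H, I.
So G = 4.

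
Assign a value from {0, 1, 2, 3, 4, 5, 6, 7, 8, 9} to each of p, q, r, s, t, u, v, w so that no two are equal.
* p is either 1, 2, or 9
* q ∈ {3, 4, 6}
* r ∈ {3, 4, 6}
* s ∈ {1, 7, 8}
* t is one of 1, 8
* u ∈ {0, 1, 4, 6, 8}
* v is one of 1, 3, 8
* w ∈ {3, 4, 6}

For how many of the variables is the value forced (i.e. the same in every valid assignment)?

2

q, r, w between them cover only {3, 4, 6} — a naked triple. Remove those values from u, v.
t and v between them cover only {1, 8} — a naked pair. Remove those values from p, s, u.
s must be 7 (only option left).
That leaves u = 0.
Determined: s=7, u=0. The other variables each still have more than one consistent value. That makes 2.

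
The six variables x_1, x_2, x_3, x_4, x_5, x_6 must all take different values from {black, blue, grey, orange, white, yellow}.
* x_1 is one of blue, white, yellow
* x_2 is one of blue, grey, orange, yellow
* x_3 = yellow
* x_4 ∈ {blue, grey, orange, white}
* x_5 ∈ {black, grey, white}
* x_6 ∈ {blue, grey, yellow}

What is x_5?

black

x_3 has just one choice, so x_3 = yellow. So x_1, x_2, x_6 can't be yellow.
The 5 still-open variables together cover exactly {black, blue, grey, orange, white} — 5 values for 5 variables — and black appears only in x_5's list, so x_5 = black.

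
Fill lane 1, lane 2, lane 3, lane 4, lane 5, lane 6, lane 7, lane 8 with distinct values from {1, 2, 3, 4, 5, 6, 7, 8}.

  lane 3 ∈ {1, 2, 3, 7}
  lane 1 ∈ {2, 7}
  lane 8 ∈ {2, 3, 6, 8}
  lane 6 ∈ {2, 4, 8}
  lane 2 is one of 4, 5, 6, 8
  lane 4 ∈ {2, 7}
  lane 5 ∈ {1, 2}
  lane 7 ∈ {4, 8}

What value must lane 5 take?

1

Among the 8 variables, 5 fits only lane 2 (and all 8 values in {1, 2, 3, 4, 5, 6, 7, 8} must be used), so lane 2 = 5.
The 7 still-open variables together cover exactly {1, 2, 3, 4, 6, 7, 8} — 7 values for 7 variables — and 6 appears only in lane 8's list, so lane 8 = 6.
Among the 6 still-open variables, 3 fits only lane 3 (and all 6 values in {1, 2, 3, 4, 7, 8} must be used), so lane 3 = 3.
The 5 still-open variables draw from only 5 values {1, 2, 4, 7, 8}, so each is used; only lane 5 can be 1, hence lane 5 = 1.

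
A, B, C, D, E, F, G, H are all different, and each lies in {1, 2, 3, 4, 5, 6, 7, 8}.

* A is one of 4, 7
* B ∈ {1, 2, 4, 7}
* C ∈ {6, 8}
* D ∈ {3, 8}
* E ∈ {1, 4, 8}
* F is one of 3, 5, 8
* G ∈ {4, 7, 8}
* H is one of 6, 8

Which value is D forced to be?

Among the 8 variables, 2 fits only B (and all 8 values in {1, 2, 3, 4, 5, 6, 7, 8} must be used), so B = 2.
Among the 7 still-open variables, 1 fits only E (and all 7 values in {1, 3, 4, 5, 6, 7, 8} must be used), so E = 1.
The 6 still-open variables draw from only 6 values {3, 4, 5, 6, 7, 8}, so each is used; only F can be 5, hence F = 5.
The 5 still-open variables draw from only 5 values {3, 4, 6, 7, 8}, so each is used; only D can be 3, hence D = 3.

3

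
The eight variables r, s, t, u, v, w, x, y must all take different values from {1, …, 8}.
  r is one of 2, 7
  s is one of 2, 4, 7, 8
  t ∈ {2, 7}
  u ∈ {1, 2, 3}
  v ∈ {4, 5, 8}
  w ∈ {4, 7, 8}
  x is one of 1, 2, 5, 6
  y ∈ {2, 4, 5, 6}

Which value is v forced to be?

Among the 8 variables, 3 fits only u (and all 8 values in {1, 2, 3, 4, 5, 6, 7, 8} must be used), so u = 3.
The 7 still-open variables draw from only 7 values {1, 2, 4, 5, 6, 7, 8}, so each is used; only x can be 1, hence x = 1.
The 6 still-open variables together cover exactly {2, 4, 5, 6, 7, 8} — 6 values for 6 variables — and 6 appears only in y's list, so y = 6.
Among the 5 still-open variables, 5 fits only v (and all 5 values in {2, 4, 5, 7, 8} must be used), so v = 5.

5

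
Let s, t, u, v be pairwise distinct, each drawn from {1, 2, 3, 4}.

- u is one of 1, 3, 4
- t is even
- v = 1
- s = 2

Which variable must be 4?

s has just one choice, so s = 2. Strike 2 from t.
So 4 goes to t.

t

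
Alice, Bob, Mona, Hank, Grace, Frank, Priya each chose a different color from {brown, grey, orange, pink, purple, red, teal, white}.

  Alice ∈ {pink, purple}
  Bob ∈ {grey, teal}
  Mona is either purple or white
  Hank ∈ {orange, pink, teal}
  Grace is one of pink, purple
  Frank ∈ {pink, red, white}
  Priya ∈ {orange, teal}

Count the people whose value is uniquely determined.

3

The 7 variables draw from only 7 values {grey, orange, pink, purple, red, teal, white}, so each is used; only Bob can be grey, hence Bob = grey.
The 6 still-open variables together cover exactly {orange, pink, purple, red, teal, white} — 6 values for 6 variables — and red appears only in Frank's list, so Frank = red.
The 5 still-open variables draw from only 5 values {orange, pink, purple, teal, white}, so each is used; only Mona can be white, hence Mona = white.
The 2 variables Alice and Grace are confined to {pink, purple}, which locks those values in; drop them from Hank.
Determined: Bob=grey, Mona=white, Frank=red. The other people each still have more than one consistent value. That makes 3.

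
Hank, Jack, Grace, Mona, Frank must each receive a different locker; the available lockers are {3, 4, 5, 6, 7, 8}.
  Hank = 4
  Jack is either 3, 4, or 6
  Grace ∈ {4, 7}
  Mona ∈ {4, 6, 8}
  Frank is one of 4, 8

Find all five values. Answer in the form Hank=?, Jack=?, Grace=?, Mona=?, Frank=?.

Hank=4, Jack=3, Grace=7, Mona=6, Frank=8

Hank's domain is down to {4}, so Hank = 4. So Jack, Grace, Mona, Frank can't be 4.
Grace's domain is down to {7}, so Grace = 7.
Frank's domain is down to {8}, so Frank = 8. Eliminate 8 elsewhere: Mona.
Mona has just one choice, so Mona = 6. So Jack can't be 6.
That leaves Jack = 3.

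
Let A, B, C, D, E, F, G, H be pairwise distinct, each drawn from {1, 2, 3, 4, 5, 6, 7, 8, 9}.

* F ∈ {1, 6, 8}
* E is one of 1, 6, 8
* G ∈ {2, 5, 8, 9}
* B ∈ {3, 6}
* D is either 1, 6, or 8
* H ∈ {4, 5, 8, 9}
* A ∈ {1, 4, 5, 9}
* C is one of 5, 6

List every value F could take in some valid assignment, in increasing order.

The 8 variables draw from only 8 values {1, 2, 3, 4, 5, 6, 8, 9}, so each is used; only G can be 2, hence G = 2.
The 7 still-open variables draw from only 7 values {1, 3, 4, 5, 6, 8, 9}, so each is used; only B can be 3, hence B = 3.
D, E, F share exactly the 3 values {1, 6, 8}; by pigeonhole those values go to them, so strike 1, 6, 8 from A, C, H.
That leaves C = 5. Eliminate 5 elsewhere: A, H.
No further eliminations apply; F can still be any of 1, 6, 8.

1, 6, 8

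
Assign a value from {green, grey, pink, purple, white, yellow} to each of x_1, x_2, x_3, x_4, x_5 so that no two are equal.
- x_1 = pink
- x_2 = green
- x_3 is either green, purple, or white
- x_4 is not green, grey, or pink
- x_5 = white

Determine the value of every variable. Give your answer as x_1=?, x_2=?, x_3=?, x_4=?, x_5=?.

x_1=pink, x_2=green, x_3=purple, x_4=yellow, x_5=white

x_1's domain is down to {pink}, so x_1 = pink.
x_2's domain is down to {green}, so x_2 = green. Eliminate green elsewhere: x_3.
x_5's domain is down to {white}, so x_5 = white. Strike white from x_3, x_4.
x_3's domain is down to {purple}, so x_3 = purple. Strike purple from x_4.
That leaves x_4 = yellow.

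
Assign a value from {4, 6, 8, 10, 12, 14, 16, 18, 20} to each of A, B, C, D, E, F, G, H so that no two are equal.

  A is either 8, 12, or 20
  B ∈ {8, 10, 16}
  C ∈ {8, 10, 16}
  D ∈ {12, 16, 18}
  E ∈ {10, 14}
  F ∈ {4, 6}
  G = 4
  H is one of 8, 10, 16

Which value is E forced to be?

14

G has just one choice, so G = 4. Eliminate 4 elsewhere: F.
That leaves F = 6.
The 3 variables B, C, H are confined to {8, 10, 16}, which locks those values in; drop them from A, D, E.
So E = 14.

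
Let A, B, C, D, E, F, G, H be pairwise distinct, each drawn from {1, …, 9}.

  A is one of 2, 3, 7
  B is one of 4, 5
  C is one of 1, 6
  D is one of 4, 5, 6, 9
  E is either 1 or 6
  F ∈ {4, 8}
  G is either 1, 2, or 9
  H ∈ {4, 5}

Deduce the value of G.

2

B and H share exactly the 2 values {4, 5}; by pigeonhole those values go to them, so strike 4, 5 from D, F.
That leaves F = 8.
C and E share exactly the 2 values {1, 6}; by pigeonhole those values go to them, so strike 1, 6 from D, G.
D must be 9 (only option left). Remove 9 from G.
So G = 2.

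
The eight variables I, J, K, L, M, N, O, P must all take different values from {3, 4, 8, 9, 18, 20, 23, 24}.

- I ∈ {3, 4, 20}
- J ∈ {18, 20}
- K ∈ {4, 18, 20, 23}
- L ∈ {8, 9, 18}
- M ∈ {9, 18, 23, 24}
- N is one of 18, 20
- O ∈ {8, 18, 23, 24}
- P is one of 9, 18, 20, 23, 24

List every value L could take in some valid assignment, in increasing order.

8, 9

The 8 variables together cover exactly {3, 4, 8, 9, 18, 20, 23, 24} — 8 values for 8 variables — and 3 appears only in I's list, so I = 3.
The 7 still-open variables together cover exactly {4, 8, 9, 18, 20, 23, 24} — 7 values for 7 variables — and 4 appears only in K's list, so K = 4.
J and N between them cover only {18, 20} — a naked pair. Remove those values from L, M, O, P.
No further eliminations apply; L can still be any of 8, 9.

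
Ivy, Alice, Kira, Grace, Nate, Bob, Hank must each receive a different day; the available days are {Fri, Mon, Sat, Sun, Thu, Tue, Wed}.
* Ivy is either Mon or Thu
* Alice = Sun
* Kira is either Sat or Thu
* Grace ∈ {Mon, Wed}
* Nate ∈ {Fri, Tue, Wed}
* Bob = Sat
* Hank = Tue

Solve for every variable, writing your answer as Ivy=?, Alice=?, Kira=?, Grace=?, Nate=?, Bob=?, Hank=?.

Ivy=Mon, Alice=Sun, Kira=Thu, Grace=Wed, Nate=Fri, Bob=Sat, Hank=Tue

Alice's domain is down to {Sun}, so Alice = Sun.
Bob's domain is down to {Sat}, so Bob = Sat. So Kira can't be Sat.
That leaves Hank = Tue. So Nate can't be Tue.
Kira has just one choice, so Kira = Thu. Strike Thu from Ivy.
Ivy's domain is down to {Mon}, so Ivy = Mon. Strike Mon from Grace.
That leaves Grace = Wed. Remove Wed from Nate.
Nate has just one choice, so Nate = Fri.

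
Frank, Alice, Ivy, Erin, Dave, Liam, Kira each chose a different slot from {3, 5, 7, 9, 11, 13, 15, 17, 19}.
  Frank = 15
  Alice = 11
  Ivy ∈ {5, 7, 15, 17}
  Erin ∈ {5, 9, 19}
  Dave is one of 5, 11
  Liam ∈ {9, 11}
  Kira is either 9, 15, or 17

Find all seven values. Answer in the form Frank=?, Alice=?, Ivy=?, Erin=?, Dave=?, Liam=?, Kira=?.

Frank must be 15 (only option left). Remove 15 from Ivy, Kira.
Alice's domain is down to {11}, so Alice = 11. Strike 11 from Dave, Liam.
Dave must be 5 (only option left). Remove 5 from Ivy, Erin.
That leaves Liam = 9. Remove 9 from Erin, Kira.
Kira's domain is down to {17}, so Kira = 17. So Ivy can't be 17.
That leaves Ivy = 7.
Erin's domain is down to {19}, so Erin = 19.

Frank=15, Alice=11, Ivy=7, Erin=19, Dave=5, Liam=9, Kira=17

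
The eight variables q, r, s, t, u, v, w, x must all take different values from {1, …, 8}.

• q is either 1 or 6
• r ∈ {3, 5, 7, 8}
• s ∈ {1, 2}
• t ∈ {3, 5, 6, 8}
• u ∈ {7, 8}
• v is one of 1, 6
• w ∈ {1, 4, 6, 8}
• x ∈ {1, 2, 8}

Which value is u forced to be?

The 8 variables together cover exactly {1, 2, 3, 4, 5, 6, 7, 8} — 8 values for 8 variables — and 4 appears only in w's list, so w = 4.
The 2 variables q and v are confined to {1, 6}, which locks those values in; drop them from s, t, x.
That leaves s = 2. Strike 2 from x.
x has just one choice, so x = 8. So r, t, u can't be 8.
So u = 7.

7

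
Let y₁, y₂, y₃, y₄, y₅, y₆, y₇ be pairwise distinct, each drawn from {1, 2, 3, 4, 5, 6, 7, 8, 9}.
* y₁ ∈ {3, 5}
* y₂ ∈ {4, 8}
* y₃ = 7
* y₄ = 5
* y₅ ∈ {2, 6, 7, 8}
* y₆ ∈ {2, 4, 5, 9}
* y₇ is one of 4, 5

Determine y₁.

y₃ must be 7 (only option left). Strike 7 from y₅.
y₄'s domain is down to {5}, so y₄ = 5. Eliminate 5 elsewhere: y₁, y₆, y₇.
So y₁ = 3.

3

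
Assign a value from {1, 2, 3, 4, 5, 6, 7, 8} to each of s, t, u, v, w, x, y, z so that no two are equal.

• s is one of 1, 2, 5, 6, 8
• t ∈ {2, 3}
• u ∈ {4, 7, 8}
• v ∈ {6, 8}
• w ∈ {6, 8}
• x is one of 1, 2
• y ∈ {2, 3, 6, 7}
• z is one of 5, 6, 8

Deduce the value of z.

The 8 variables draw from only 8 values {1, 2, 3, 4, 5, 6, 7, 8}, so each is used; only u can be 4, hence u = 4.
The 7 still-open variables draw from only 7 values {1, 2, 3, 5, 6, 7, 8}, so each is used; only y can be 7, hence y = 7.
The 6 still-open variables together cover exactly {1, 2, 3, 5, 6, 8} — 6 values for 6 variables — and 3 appears only in t's list, so t = 3.
v and w between them cover only {6, 8} — a naked pair. Remove those values from s, z.
So z = 5.

5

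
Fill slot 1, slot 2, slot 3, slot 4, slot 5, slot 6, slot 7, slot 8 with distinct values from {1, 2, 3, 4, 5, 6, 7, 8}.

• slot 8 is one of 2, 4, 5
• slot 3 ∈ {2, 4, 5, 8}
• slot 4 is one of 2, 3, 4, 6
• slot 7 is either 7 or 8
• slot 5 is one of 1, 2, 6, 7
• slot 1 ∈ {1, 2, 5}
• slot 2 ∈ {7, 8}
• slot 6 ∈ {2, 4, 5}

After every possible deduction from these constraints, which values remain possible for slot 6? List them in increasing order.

Among the 8 variables, 3 fits only slot 4 (and all 8 values in {1, 2, 3, 4, 5, 6, 7, 8} must be used), so slot 4 = 3.
Among the 7 still-open variables, 6 fits only slot 5 (and all 7 values in {1, 2, 4, 5, 6, 7, 8} must be used), so slot 5 = 6.
The 6 still-open variables draw from only 6 values {1, 2, 4, 5, 7, 8}, so each is used; only slot 1 can be 1, hence slot 1 = 1.
slot 2 and slot 7 share exactly the 2 values {7, 8}; by pigeonhole those values go to them, so strike 7, 8 from slot 3.
No further eliminations apply; slot 6 can still be any of 2, 4, 5.

2, 4, 5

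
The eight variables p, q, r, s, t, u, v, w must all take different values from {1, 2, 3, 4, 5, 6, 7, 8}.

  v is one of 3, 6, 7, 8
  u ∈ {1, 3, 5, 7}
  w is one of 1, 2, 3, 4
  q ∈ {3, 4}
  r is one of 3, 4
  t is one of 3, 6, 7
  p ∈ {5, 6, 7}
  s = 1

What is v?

s's domain is down to {1}, so s = 1. Remove 1 from u, w.
Among the 7 still-open variables, 2 fits only w (and all 7 values in {2, 3, 4, 5, 6, 7, 8} must be used), so w = 2.
Among the 6 still-open variables, 8 fits only v (and all 6 values in {3, 4, 5, 6, 7, 8} must be used), so v = 8.

8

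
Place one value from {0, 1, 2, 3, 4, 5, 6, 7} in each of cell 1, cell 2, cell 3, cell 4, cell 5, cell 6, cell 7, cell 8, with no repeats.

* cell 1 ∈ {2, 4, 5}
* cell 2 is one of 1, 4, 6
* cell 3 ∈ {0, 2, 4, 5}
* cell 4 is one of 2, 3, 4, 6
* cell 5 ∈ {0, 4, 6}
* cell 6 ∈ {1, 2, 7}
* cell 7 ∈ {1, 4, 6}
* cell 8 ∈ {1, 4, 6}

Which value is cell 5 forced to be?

0

Among the 8 variables, 3 fits only cell 4 (and all 8 values in {0, 1, 2, 3, 4, 5, 6, 7} must be used), so cell 4 = 3.
The 7 still-open variables together cover exactly {0, 1, 2, 4, 5, 6, 7} — 7 values for 7 variables — and 7 appears only in cell 6's list, so cell 6 = 7.
cell 2, cell 7, cell 8 share exactly the 3 values {1, 4, 6}; by pigeonhole those values go to them, so strike 1, 4, 6 from cell 1, cell 3, cell 5.
So cell 5 = 0.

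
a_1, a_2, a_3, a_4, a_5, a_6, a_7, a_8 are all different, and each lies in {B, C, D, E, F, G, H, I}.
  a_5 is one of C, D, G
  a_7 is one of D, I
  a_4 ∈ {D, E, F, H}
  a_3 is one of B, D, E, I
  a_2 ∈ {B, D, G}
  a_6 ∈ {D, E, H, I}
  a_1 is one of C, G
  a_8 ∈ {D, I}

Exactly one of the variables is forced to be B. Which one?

The 8 variables together cover exactly {B, C, D, E, F, G, H, I} — 8 values for 8 variables — and F appears only in a_4's list, so a_4 = F.
The 7 still-open variables draw from only 7 values {B, C, D, E, G, H, I}, so each is used; only a_6 can be H, hence a_6 = H.
The 6 still-open variables draw from only 6 values {B, C, D, E, G, I}, so each is used; only a_3 can be E, hence a_3 = E.
The 5 still-open variables draw from only 5 values {B, C, D, G, I}, so each is used; only a_2 can be B, hence a_2 = B.

a_2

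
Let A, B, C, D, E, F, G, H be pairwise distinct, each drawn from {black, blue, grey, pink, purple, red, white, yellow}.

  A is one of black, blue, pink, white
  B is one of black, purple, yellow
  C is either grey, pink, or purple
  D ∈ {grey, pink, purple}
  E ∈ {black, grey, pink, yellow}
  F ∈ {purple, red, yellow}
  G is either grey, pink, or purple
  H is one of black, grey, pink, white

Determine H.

The 8 variables together cover exactly {black, blue, grey, pink, purple, red, white, yellow} — 8 values for 8 variables — and blue appears only in A's list, so A = blue.
The 7 still-open variables draw from only 7 values {black, grey, pink, purple, red, white, yellow}, so each is used; only F can be red, hence F = red.
Among the 6 still-open variables, white fits only H (and all 6 values in {black, grey, pink, purple, white, yellow} must be used), so H = white.

white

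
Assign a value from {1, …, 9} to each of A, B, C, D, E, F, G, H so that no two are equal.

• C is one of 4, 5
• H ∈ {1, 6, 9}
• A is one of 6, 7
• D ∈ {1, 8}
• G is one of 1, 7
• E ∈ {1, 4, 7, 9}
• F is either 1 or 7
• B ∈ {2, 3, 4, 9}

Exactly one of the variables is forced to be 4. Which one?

F and G between them cover only {1, 7} — a naked pair. Remove those values from A, D, E, H.
A has just one choice, so A = 6. Eliminate 6 elsewhere: H.
D has just one choice, so D = 8.
That leaves H = 9. So B, E can't be 9.
So 4 goes to E.

E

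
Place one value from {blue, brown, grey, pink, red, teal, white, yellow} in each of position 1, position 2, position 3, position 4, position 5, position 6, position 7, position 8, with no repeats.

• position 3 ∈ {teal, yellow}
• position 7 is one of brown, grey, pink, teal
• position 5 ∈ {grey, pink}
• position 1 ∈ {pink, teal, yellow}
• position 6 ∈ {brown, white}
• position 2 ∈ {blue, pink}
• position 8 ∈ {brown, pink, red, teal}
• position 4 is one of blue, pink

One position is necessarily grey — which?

position 5

Among the 8 variables, red fits only position 8 (and all 8 values in {blue, brown, grey, pink, red, teal, white, yellow} must be used), so position 8 = red.
The 7 still-open variables together cover exactly {blue, brown, grey, pink, teal, white, yellow} — 7 values for 7 variables — and white appears only in position 6's list, so position 6 = white.
Among the 6 still-open variables, brown fits only position 7 (and all 6 values in {blue, brown, grey, pink, teal, yellow} must be used), so position 7 = brown.
Among the 5 still-open variables, grey fits only position 5 (and all 5 values in {blue, grey, pink, teal, yellow} must be used), so position 5 = grey.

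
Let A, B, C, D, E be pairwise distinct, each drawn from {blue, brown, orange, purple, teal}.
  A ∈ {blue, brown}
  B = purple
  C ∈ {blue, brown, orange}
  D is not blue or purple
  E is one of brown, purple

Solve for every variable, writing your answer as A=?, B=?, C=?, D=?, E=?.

B must be purple (only option left). Eliminate purple elsewhere: E.
E must be brown (only option left). So A, C, D can't be brown.
A has just one choice, so A = blue. Remove blue from C.
C has just one choice, so C = orange. Remove orange from D.
That leaves D = teal.

A=blue, B=purple, C=orange, D=teal, E=brown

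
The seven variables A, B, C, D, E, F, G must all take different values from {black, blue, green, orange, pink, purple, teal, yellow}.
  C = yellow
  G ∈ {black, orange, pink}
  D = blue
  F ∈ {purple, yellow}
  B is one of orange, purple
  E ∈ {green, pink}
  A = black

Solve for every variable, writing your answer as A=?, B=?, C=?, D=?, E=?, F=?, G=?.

A=black, B=orange, C=yellow, D=blue, E=green, F=purple, G=pink

A's domain is down to {black}, so A = black. Remove black from G.
C has just one choice, so C = yellow. Remove yellow from F.
D's domain is down to {blue}, so D = blue.
That leaves F = purple. So B can't be purple.
B's domain is down to {orange}, so B = orange. Eliminate orange elsewhere: G.
G's domain is down to {pink}, so G = pink. Strike pink from E.
That leaves E = green.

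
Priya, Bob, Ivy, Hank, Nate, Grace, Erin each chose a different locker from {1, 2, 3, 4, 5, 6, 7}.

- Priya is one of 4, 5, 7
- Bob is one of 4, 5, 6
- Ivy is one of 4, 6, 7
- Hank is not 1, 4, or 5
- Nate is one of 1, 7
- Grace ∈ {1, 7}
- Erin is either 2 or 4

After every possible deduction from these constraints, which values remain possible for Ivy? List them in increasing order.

The 7 variables draw from only 7 values {1, 2, 3, 4, 5, 6, 7}, so each is used; only Hank can be 3, hence Hank = 3.
The 6 still-open variables draw from only 6 values {1, 2, 4, 5, 6, 7}, so each is used; only Erin can be 2, hence Erin = 2.
Nate and Grace between them cover only {1, 7} — a naked pair. Remove those values from Priya, Ivy.
No further eliminations apply; Ivy can still be any of 4, 6.

4, 6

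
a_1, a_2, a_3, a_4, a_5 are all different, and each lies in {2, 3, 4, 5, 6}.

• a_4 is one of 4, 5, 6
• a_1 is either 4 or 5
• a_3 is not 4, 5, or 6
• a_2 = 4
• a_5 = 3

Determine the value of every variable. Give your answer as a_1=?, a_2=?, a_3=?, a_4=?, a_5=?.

a_2 has just one choice, so a_2 = 4. Eliminate 4 elsewhere: a_1, a_4.
That leaves a_5 = 3. So a_3 can't be 3.
a_1 must be 5 (only option left). Strike 5 from a_4.
a_3's domain is down to {2}, so a_3 = 2.
a_4's domain is down to {6}, so a_4 = 6.

a_1=5, a_2=4, a_3=2, a_4=6, a_5=3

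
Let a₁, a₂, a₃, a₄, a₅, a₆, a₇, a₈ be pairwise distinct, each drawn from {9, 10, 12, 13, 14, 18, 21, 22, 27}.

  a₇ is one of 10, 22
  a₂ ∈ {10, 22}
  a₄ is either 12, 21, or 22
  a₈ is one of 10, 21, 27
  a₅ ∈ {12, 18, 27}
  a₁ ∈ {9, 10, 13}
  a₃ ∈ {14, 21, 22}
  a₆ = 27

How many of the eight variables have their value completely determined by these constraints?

5

a₆'s domain is down to {27}, so a₆ = 27. Strike 27 from a₅, a₈.
a₂ and a₇ share exactly the 2 values {10, 22}; by pigeonhole those values go to them, so strike 10, 22 from a₁, a₃, a₄, a₈.
a₈ must be 21 (only option left). Strike 21 from a₃, a₄.
a₃'s domain is down to {14}, so a₃ = 14.
a₄ has just one choice, so a₄ = 12. So a₅ can't be 12.
a₅ must be 18 (only option left).
Determined: a₃=14, a₄=12, a₅=18, a₆=27, a₈=21. The other variables each still have more than one consistent value. That makes 5.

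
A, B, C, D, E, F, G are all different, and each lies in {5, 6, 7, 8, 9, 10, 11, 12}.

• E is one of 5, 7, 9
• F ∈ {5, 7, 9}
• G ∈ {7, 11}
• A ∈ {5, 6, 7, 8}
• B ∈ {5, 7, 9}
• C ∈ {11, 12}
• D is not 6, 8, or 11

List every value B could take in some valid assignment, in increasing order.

B, E, F between them cover only {5, 7, 9} — a naked triple. Remove those values from A, D, G.
That leaves G = 11. Eliminate 11 elsewhere: C.
C must be 12 (only option left). Strike 12 from D.
That leaves D = 10.
No further eliminations apply; B can still be any of 5, 7, 9.

5, 7, 9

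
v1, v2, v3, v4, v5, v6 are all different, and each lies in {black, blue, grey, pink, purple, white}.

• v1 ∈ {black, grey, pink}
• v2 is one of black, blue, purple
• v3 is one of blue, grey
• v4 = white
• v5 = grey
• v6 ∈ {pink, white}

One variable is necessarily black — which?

v1

v4 must be white (only option left). Eliminate white elsewhere: v6.
v5's domain is down to {grey}, so v5 = grey. So v1, v3 can't be grey.
That leaves v6 = pink. So v1 can't be pink.
So black goes to v1.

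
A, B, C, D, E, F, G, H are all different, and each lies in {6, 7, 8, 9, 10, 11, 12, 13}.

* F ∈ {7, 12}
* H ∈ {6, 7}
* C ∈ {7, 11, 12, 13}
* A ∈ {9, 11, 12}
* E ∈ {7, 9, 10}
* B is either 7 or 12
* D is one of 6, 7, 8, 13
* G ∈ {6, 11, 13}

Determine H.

The 8 variables draw from only 8 values {6, 7, 8, 9, 10, 11, 12, 13}, so each is used; only D can be 8, hence D = 8.
The 7 still-open variables draw from only 7 values {6, 7, 9, 10, 11, 12, 13}, so each is used; only E can be 10, hence E = 10.
The 6 still-open variables draw from only 6 values {6, 7, 9, 11, 12, 13}, so each is used; only A can be 9, hence A = 9.
B and F between them cover only {7, 12} — a naked pair. Remove those values from C, H.
So H = 6.

6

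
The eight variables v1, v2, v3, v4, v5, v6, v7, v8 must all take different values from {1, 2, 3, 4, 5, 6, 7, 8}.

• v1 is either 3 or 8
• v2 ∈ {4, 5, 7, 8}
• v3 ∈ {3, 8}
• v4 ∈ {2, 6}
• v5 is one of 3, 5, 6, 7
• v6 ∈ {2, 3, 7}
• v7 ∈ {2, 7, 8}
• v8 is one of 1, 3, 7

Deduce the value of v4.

6

The 8 variables together cover exactly {1, 2, 3, 4, 5, 6, 7, 8} — 8 values for 8 variables — and 1 appears only in v8's list, so v8 = 1.
The 7 still-open variables draw from only 7 values {2, 3, 4, 5, 6, 7, 8}, so each is used; only v2 can be 4, hence v2 = 4.
The 6 still-open variables draw from only 6 values {2, 3, 5, 6, 7, 8}, so each is used; only v5 can be 5, hence v5 = 5.
The 5 still-open variables together cover exactly {2, 3, 6, 7, 8} — 5 values for 5 variables — and 6 appears only in v4's list, so v4 = 6.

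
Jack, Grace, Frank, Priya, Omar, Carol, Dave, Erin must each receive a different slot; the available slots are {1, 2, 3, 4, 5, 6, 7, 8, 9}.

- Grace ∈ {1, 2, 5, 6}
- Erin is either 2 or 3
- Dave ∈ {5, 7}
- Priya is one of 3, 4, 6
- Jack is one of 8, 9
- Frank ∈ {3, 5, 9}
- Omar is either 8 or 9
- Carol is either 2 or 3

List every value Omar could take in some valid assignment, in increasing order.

Jack and Omar share exactly the 2 values {8, 9}; by pigeonhole those values go to them, so strike 8, 9 from Frank.
The 2 variables Carol and Erin are confined to {2, 3}, which locks those values in; drop them from Grace, Frank, Priya.
That leaves Frank = 5. Remove 5 from Grace, Dave.
Dave's domain is down to {7}, so Dave = 7.
No further eliminations apply; Omar can still be any of 8, 9.

8, 9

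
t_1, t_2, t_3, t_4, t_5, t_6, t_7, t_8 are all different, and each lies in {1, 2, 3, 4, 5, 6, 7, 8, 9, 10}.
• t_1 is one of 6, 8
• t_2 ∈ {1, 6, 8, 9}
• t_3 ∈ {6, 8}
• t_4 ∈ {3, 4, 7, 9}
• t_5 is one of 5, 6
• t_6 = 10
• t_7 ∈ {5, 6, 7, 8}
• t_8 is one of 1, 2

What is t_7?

7

t_6 must be 10 (only option left).
The 2 variables t_1 and t_3 are confined to {6, 8}, which locks those values in; drop them from t_2, t_5, t_7.
That leaves t_5 = 5. Strike 5 from t_7.
So t_7 = 7.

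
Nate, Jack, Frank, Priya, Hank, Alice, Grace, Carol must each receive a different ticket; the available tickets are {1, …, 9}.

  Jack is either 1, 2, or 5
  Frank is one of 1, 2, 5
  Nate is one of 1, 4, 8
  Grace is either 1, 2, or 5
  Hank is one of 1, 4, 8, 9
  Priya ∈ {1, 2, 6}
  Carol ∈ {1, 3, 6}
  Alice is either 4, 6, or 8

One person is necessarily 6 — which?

Priya

The 8 variables draw from only 8 values {1, 2, 3, 4, 5, 6, 8, 9}, so each is used; only Carol can be 3, hence Carol = 3.
The 7 still-open variables draw from only 7 values {1, 2, 4, 5, 6, 8, 9}, so each is used; only Hank can be 9, hence Hank = 9.
Jack, Frank, Grace share exactly the 3 values {1, 2, 5}; by pigeonhole those values go to them, so strike 1, 2, 5 from Nate, Priya.
So 6 goes to Priya.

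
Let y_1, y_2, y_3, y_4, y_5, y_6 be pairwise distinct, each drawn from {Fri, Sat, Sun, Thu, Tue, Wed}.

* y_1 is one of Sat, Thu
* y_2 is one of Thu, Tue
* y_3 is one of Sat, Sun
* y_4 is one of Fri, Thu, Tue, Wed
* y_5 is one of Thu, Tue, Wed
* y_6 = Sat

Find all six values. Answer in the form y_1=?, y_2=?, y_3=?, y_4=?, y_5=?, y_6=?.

y_1=Thu, y_2=Tue, y_3=Sun, y_4=Fri, y_5=Wed, y_6=Sat

y_6's domain is down to {Sat}, so y_6 = Sat. Remove Sat from y_1, y_3.
y_1 has just one choice, so y_1 = Thu. Eliminate Thu elsewhere: y_2, y_4, y_5.
y_2 has just one choice, so y_2 = Tue. So y_4, y_5 can't be Tue.
That leaves y_3 = Sun.
That leaves y_5 = Wed. So y_4 can't be Wed.
y_4's domain is down to {Fri}, so y_4 = Fri.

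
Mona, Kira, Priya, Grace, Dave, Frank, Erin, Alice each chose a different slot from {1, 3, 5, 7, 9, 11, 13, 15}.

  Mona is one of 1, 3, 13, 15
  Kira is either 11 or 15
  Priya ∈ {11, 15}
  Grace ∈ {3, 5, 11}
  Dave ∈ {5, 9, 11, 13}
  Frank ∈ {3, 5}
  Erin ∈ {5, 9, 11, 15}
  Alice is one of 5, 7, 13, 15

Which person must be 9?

The 8 variables together cover exactly {1, 3, 5, 7, 9, 11, 13, 15} — 8 values for 8 variables — and 1 appears only in Mona's list, so Mona = 1.
The 7 still-open variables together cover exactly {3, 5, 7, 9, 11, 13, 15} — 7 values for 7 variables — and 7 appears only in Alice's list, so Alice = 7.
The 6 still-open variables together cover exactly {3, 5, 9, 11, 13, 15} — 6 values for 6 variables — and 13 appears only in Dave's list, so Dave = 13.
The 5 still-open variables together cover exactly {3, 5, 9, 11, 15} — 5 values for 5 variables — and 9 appears only in Erin's list, so Erin = 9.

Erin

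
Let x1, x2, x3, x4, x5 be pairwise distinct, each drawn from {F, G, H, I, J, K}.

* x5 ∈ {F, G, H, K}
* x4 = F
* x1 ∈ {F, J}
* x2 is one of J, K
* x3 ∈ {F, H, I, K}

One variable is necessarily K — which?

x2

x4's domain is down to {F}, so x4 = F. Eliminate F elsewhere: x1, x3, x5.
That leaves x1 = J. So x2 can't be J.
So K goes to x2.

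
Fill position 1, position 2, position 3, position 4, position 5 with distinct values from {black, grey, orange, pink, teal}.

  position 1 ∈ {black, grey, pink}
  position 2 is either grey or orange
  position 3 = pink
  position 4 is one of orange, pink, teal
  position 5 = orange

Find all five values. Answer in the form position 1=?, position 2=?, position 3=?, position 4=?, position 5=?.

position 1=black, position 2=grey, position 3=pink, position 4=teal, position 5=orange

position 3 must be pink (only option left). Strike pink from position 1, position 4.
position 5 has just one choice, so position 5 = orange. Remove orange from position 2, position 4.
That leaves position 2 = grey. Remove grey from position 1.
position 4 has just one choice, so position 4 = teal.
position 1 has just one choice, so position 1 = black.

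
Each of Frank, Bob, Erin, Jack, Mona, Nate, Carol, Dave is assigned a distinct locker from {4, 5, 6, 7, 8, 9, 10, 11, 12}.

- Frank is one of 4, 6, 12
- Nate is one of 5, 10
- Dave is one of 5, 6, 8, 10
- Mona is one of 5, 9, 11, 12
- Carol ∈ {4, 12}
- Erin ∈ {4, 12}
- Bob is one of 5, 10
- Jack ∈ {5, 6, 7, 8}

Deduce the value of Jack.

Bob and Nate between them cover only {5, 10} — a naked pair. Remove those values from Jack, Mona, Dave.
Erin and Carol share exactly the 2 values {4, 12}; by pigeonhole those values go to them, so strike 4, 12 from Frank, Mona.
Frank must be 6 (only option left). Remove 6 from Jack, Dave.
That leaves Dave = 8. Eliminate 8 elsewhere: Jack.
So Jack = 7.

7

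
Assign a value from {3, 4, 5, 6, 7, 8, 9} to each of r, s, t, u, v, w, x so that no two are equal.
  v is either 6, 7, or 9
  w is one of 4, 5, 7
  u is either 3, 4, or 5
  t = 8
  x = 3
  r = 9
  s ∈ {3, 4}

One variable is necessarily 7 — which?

w

r must be 9 (only option left). Remove 9 from v.
t's domain is down to {8}, so t = 8.
x must be 3 (only option left). Eliminate 3 elsewhere: s, u.
s has just one choice, so s = 4. Remove 4 from u, w.
u must be 5 (only option left). So w can't be 5.
So 7 goes to w.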